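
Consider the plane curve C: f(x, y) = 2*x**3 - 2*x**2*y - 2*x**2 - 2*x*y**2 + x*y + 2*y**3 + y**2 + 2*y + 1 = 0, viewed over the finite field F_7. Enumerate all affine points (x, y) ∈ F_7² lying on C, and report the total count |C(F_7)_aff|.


Affine F_7-points: {(0, 3), (1, 3), (1, 5), (3, 1), (3, 2), (3, 3), (4, 5)}; count = 7.

For each of the 49 pairs (x, y) ∈ F_7², evaluate f(x, y) mod 7. Record the zeros.
  x = 0: [0↦1, 1↦6, 2↦4, 3↦0, 4↦6, 5↦6, 6↦5]  zeros at y ∈ {3}
  x = 1: [0↦1, 1↦3, 2↦1, 3↦0, 4↦5, 5↦0, 6↦4]  zeros at y ∈ {3, 5}
  x = 2: [0↦2, 1↦4, 2↦5, 3↦3, 4↦3, 5↦3, 6↦1]  zeros at y ∈ ∅
  x = 3: [0↦2, 1↦0, 2↦0, 3↦0, 4↦5, 5↦6, 6↦1]  zeros at y ∈ {1, 2, 3}
  x = 4: [0↦6, 1↦3, 2↦5, 3↦3, 4↦2, 5↦0, 6↦2]  zeros at y ∈ {5}
  x = 5: [0↦5, 1↦4, 2↦4, 3↦3, 4↦6, 5↦4, 6↦2]  zeros at y ∈ ∅
  x = 6: [0↦4, 1↦1, 2↦2, 3↦5, 4↦1, 5↦2, 6↦6]  zeros at y ∈ ∅
Collecting zeros: affine points = {(0, 3), (1, 3), (1, 5), (3, 1), (3, 2), (3, 3), (4, 5)}.
Total count |C(F_7)_aff| = 7.


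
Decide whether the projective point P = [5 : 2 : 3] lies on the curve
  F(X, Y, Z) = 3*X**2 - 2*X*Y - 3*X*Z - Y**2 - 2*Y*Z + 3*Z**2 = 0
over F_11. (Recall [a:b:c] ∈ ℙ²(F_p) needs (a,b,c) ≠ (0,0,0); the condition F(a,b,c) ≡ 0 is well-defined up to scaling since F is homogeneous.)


F(5,2,3) ≡ 10 (mod 11); P is NOT on the curve.

Evaluate F(5, 2, 3) term-by-term (mod 11).
  3*X**2 ↦ 3·25·1·1 = 75
  -2*X*Y ↦ -2·5·2·1 = -20
  -3*X*Z ↦ -3·5·1·3 = -45
  -Y**2 ↦ -1·1·4·1 = -4
  -2*Y*Z ↦ -2·1·2·3 = -12
  3*Z**2 ↦ 3·1·1·9 = 27
Sum: F(5, 2, 3) = (75) + (-20) + (-45) + (-4) + (-12) + (27) = 21.
Reducing mod 11: 21 ≡ 10 (mod 11).
Since F(a, b, c) ≡ 10 ≠ 0 (mod 11), P does NOT lie on the curve.


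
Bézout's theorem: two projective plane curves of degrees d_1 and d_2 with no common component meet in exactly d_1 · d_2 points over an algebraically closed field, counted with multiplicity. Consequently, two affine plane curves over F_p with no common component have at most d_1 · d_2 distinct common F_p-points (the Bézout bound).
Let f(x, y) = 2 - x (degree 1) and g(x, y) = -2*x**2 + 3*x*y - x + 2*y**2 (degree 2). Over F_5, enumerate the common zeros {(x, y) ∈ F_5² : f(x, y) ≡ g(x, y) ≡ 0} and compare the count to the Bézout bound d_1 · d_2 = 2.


Common zeros: {(2, 0), (2, 2)}; count = 2; Bézout bound = 2.

deg(f) = 1, deg(g) = 2, so Bézout bound = 2.
Scan x ∈ F_5. For each x, list the y ∈ F_5 with f(x, y) ≡ 0 and those with g(x, y) ≡ 0 (mod 5); the common zeros in that column are the intersection.
  x = 0: f ≡ 0 at y ∈ ∅; g ≡ 0 at y ∈ {0}; common: ∅.
  x = 1: f ≡ 0 at y ∈ ∅; g ≡ 0 at y ∈ ∅; common: ∅.
  x = 2: f ≡ 0 at y ∈ {0, 1, 2, 3, 4}; g ≡ 0 at y ∈ {0, 2}; common: {0, 2}.
  x = 3: f ≡ 0 at y ∈ ∅; g ≡ 0 at y ∈ {1, 2}; common: ∅.
  x = 4: f ≡ 0 at y ∈ ∅; g ≡ 0 at y ∈ ∅; common: ∅.
Collecting: common zeros = {(2, 0), (2, 2)}, so the count is 2.
Comparison with the Bézout bound: 2 ≤ 2 = deg(f)·deg(g), as expected for curves with no common component (the bound is attained).


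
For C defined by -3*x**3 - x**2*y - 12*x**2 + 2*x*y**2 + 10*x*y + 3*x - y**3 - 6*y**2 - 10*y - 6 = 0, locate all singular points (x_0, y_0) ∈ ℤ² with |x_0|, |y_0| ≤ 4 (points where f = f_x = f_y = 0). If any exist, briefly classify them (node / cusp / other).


Singular points: {(-1, -3)}; classification: cusp.

Compute partial derivatives:
  f_x = -9*x**2 - 2*x*y - 24*x + 2*y**2 + 10*y + 3.
  f_y = -x**2 + 4*x*y + 10*x - 3*y**2 - 12*y - 10.
Scan x_0 ∈ {−4, ..., 4}. For each x_0, f_y(x_0, y) is a polynomial in y; find its integer roots y ∈ {−4, ..., 4}, then test f_x and f at those candidates.
  x = -4: f_y(-4, y) = -3*y**2 - 28*y - 66; no integer root y with |y| ≤ 4.
  x = -3: f_y(-3, y) = -3*y**2 - 24*y - 49; no integer root y with |y| ≤ 4.
  x = -2: f_y(-2, y) = -3*y**2 - 20*y - 34; no integer root y with |y| ≤ 4.
  x = -1: f_y(-1, y) = -3*y**2 - 16*y - 21; vanishes at y ∈ {-3}. (-1, -3): f_x = 0, f = 0 — SINGULAR.
  x = 0: f_y(0, y) = -3*y**2 - 12*y - 10; no integer root y with |y| ≤ 4.
  x = 1: f_y(1, y) = -3*y**2 - 8*y - 1; no integer root y with |y| ≤ 4.
  x = 2: f_y(2, y) = -3*y**2 - 4*y + 6; no integer root y with |y| ≤ 4.
  x = 3: f_y(3, y) = 11 - 3*y**2; no integer root y with |y| ≤ 4.
  x = 4: f_y(4, y) = -3*y**2 + 4*y + 14; no integer root y with |y| ≤ 4.
Only singular point on the grid: (-1, -3).
Classify: substitute x = -1 + u, y = -3 + v and expand: f = -3*u**3 - u**2*v + 2*u*v**2 - v**3 + v**2.
No constant or linear terms (consistent with a singular point). Quadratic part: v**2. Cubic part: -3*u**3 - u**2*v + 2*u*v**2 - v**3.
The quadratic part v**2 is a perfect square, so there is a single (double) tangent line v = 0, i.e. y = -3. Restricting the cubic part to that line (v = 0) leaves -3*u**3 ≠ 0, so f is not divisible by v and the branch is v² ≈ 3*u**3 to lowest order — this is a cusp.
Classification: cusp.


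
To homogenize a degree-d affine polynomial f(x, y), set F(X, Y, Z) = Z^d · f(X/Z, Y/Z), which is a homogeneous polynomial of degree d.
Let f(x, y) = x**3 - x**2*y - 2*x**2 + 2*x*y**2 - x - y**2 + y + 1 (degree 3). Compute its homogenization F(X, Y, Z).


F(X, Y, Z) = X**3 - X**2*Y - 2*X**2*Z + 2*X*Y**2 - X*Z**2 - Y**2*Z + Y*Z**2 + Z**3

deg(f) = 3.
Substitute x = X/Z, y = Y/Z into f, then multiply by Z^3.
  monomial 1·x^3·y^0 ↦ 1·X^3·Y^0·Z^0.
  monomial -1·x^2·y^1 ↦ -1·X^2·Y^1·Z^0.
  monomial -2·x^2·y^0 ↦ -2·X^2·Y^0·Z^1.
  monomial 2·x^1·y^2 ↦ 2·X^1·Y^2·Z^0.
  monomial -1·x^1·y^0 ↦ -1·X^1·Y^0·Z^2.
  monomial -1·x^0·y^2 ↦ -1·X^0·Y^2·Z^1.
  monomial 1·x^0·y^1 ↦ 1·X^0·Y^1·Z^2.
  monomial 1·x^0·y^0 ↦ 1·X^0·Y^0·Z^3.
Collecting: F(X, Y, Z) = X**3 - X**2*Y - 2*X**2*Z + 2*X*Y**2 - X*Z**2 - Y**2*Z + Y*Z**2 + Z**3.


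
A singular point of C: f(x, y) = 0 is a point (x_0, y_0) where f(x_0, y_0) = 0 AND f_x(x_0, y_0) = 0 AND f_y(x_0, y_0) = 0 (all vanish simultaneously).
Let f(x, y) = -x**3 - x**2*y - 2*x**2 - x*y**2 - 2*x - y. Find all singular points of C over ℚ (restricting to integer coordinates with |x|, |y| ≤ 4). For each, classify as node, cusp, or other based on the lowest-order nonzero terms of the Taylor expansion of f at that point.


Singular points: {(-1, 1)}; classification: cusp.

Compute partial derivatives:
  f_x = -3*x**2 - 2*x*y - 4*x - y**2 - 2.
  f_y = -x**2 - 2*x*y - 1.
Scan x_0 ∈ {−4, ..., 4}. For each x_0, f_y(x_0, y) is a polynomial in y; find its integer roots y ∈ {−4, ..., 4}, then test f_x and f at those candidates.
  x = -4: f_y(-4, y) = 8*y - 17; no integer root y with |y| ≤ 4.
  x = -3: f_y(-3, y) = 6*y - 10; no integer root y with |y| ≤ 4.
  x = -2: f_y(-2, y) = 4*y - 5; no integer root y with |y| ≤ 4.
  x = -1: f_y(-1, y) = 2*y - 2; vanishes at y ∈ {1}. (-1, 1): f_x = 0, f = 0 — SINGULAR.
  x = 0: f_y(0, y) = -1; no integer root y with |y| ≤ 4.
  x = 1: f_y(1, y) = -2*y - 2; vanishes at y ∈ {-1}. (1, -1): f_x = -8 ≠ 0.
  x = 2: f_y(2, y) = -4*y - 5; no integer root y with |y| ≤ 4.
  x = 3: f_y(3, y) = -6*y - 10; no integer root y with |y| ≤ 4.
  x = 4: f_y(4, y) = -8*y - 17; no integer root y with |y| ≤ 4.
Only singular point on the grid: (-1, 1).
Classify: substitute x = -1 + u, y = 1 + v and expand: f = -u**3 - u**2*v - u*v**2 + v**2.
No constant or linear terms (consistent with a singular point). Quadratic part: v**2. Cubic part: -u**3 - u**2*v - u*v**2.
The quadratic part v**2 is a perfect square, so there is a single (double) tangent line v = 0, i.e. y = 1. Restricting the cubic part to that line (v = 0) leaves -u**3 ≠ 0, so f is not divisible by v and the branch is v² ≈ u**3 to lowest order — this is a cusp.
Classification: cusp.


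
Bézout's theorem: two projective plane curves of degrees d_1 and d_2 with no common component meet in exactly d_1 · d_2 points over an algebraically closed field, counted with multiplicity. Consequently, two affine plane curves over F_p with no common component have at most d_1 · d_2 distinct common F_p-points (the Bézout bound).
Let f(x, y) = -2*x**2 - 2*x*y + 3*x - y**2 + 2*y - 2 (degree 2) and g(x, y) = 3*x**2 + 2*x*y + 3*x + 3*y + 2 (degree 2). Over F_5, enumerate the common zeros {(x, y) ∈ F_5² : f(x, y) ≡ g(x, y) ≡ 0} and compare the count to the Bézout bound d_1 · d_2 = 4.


Common zeros: ∅; count = 0; Bézout bound = 4.

deg(f) = 2, deg(g) = 2, so Bézout bound = 4.
Scan x ∈ F_5. For each x, list the y ∈ F_5 with f(x, y) ≡ 0 and those with g(x, y) ≡ 0 (mod 5); the common zeros in that column are the intersection.
  x = 0: f ≡ 0 at y ∈ {3, 4}; g ≡ 0 at y ∈ {1}; common: ∅.
  x = 1: f ≡ 0 at y ∈ {2, 3}; g ≡ 0 at y ∈ ∅; common: ∅.
  x = 2: f ≡ 0 at y ∈ ∅; g ≡ 0 at y ∈ {0}; common: ∅.
  x = 3: f ≡ 0 at y ∈ ∅; g ≡ 0 at y ∈ {3}; common: ∅.
  x = 4: f ≡ 0 at y ∈ ∅; g ≡ 0 at y ∈ {3}; common: ∅.
Collecting: common zeros = ∅, so the count is 0.
Comparison with the Bézout bound: 0 ≤ 4 = deg(f)·deg(g), as expected for curves with no common component (the affine F_5-count falls short of the bound because intersections may lie at infinity, over extension fields, or carry multiplicity).


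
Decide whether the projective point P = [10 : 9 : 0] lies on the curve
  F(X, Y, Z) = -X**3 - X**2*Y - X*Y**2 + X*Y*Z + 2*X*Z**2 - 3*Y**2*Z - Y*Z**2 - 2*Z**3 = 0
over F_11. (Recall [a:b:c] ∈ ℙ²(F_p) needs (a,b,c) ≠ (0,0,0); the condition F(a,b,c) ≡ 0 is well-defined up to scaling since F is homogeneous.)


F(10,9,0) ≡ 7 (mod 11); P is NOT on the curve.

Evaluate F(10, 9, 0) term-by-term (mod 11).
  -X**3 ↦ -1·1000·1·1 = -1000
  -X**2*Y ↦ -1·100·9·1 = -900
  -X*Y**2 ↦ -1·10·81·1 = -810
  X*Y*Z ↦ 1·10·9·0 = 0
  2*X*Z**2 ↦ 2·10·1·0 = 0
  -3*Y**2*Z ↦ -3·1·81·0 = 0
  -Y*Z**2 ↦ -1·1·9·0 = 0
  -2*Z**3 ↦ -2·1·1·0 = 0
Sum: F(10, 9, 0) = (-1000) + (-900) + (-810) + (0) + (0) + (0) + (0) + (0) = -2710.
Reducing mod 11: -2710 ≡ 7 (mod 11).
Since F(a, b, c) ≡ 7 ≠ 0 (mod 11), P does NOT lie on the curve.


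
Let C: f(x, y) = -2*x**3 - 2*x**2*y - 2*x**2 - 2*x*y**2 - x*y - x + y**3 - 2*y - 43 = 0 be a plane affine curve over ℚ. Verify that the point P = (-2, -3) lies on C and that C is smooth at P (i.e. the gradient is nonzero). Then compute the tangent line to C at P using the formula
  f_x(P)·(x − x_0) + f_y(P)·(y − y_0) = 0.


Tangent line at P: -56*x - 5*y - 127 = 0.

Step 1: f(-2, -3) = 0, so P lies on C.
Step 2: partial derivatives
  f_x(x, y) = -6*x**2 - 4*x*y - 4*x - 2*y**2 - y - 1, f_y(x, y) = -2*x**2 - 4*x*y - x + 3*y**2 - 2.
  f_x(P) = -56, f_y(P) = -5 (gradient nonzero, so P is smooth).
Step 3: tangent line at P: -56·(x − -2) + -5·(y − -3) = 0.
Expanding: -56*x - 5*y - 127 = 0.


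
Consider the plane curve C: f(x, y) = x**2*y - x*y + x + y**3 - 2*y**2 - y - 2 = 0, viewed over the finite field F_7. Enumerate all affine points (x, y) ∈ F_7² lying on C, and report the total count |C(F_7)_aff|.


Affine F_7-points: {(2, 0), (2, 1), (3, 6), (5, 1), (6, 5), (6, 6)}; count = 6.

For each of the 49 pairs (x, y) ∈ F_7², evaluate f(x, y) mod 7. Record the zeros.
  x = 0: [0↦5, 1↦3, 2↦3, 3↦4, 4↦5, 5↦5, 6↦3]  zeros at y ∈ ∅
  x = 1: [0↦6, 1↦4, 2↦4, 3↦5, 4↦6, 5↦6, 6↦4]  zeros at y ∈ ∅
  x = 2: [0↦0, 1↦0, 2↦2, 3↦5, 4↦1, 5↦3, 6↦3]  zeros at y ∈ {0, 1}
  x = 3: [0↦1, 1↦5, 2↦4, 3↦4, 4↦4, 5↦3, 6↦0]  zeros at y ∈ {6}
  x = 4: [0↦2, 1↦5, 2↦3, 3↦2, 4↦1, 5↦6, 6↦2]  zeros at y ∈ ∅
  x = 5: [0↦3, 1↦0, 2↦6, 3↦6, 4↦6, 5↦5, 6↦2]  zeros at y ∈ {1}
  x = 6: [0↦4, 1↦4, 2↦6, 3↦2, 4↦5, 5↦0, 6↦0]  zeros at y ∈ {5, 6}
Collecting zeros: affine points = {(2, 0), (2, 1), (3, 6), (5, 1), (6, 5), (6, 6)}.
Total count |C(F_7)_aff| = 6.


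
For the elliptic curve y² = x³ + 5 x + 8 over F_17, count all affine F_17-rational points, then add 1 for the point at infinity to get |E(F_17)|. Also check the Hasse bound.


Affine points = {(0, 5), (0, 12), (2, 3), (2, 14), (3, 4), (3, 13), (6, 4), (6, 13), (8, 4), (8, 13), (9, 0), (10, 2), (10, 15), (11, 0), (13, 3), (13, 14), (14, 0), (16, 6), (16, 11)}; affine count = 19; |E(F_17)| = 20.

Discriminant check: Δ ∝ 4a³ + 27b² = 4·5³ + 27·8² = 4·125 + 27·64 ≡ 1 (mod 17). Nonzero ⇒ E is nonsingular.
For each x ∈ F_17, compute rhs = x³ + 5·x + 8 mod 17, then count y ∈ F_17 with y² ≡ rhs.
  x = 0: rhs = 8, matching y values: 5, 12 (2 points).
  x = 1: rhs = 14, matching y values: none (0 points).
  x = 2: rhs = 9, matching y values: 3, 14 (2 points).
  x = 3: rhs = 16, matching y values: 4, 13 (2 points).
  x = 4: rhs = 7, matching y values: none (0 points).
  x = 5: rhs = 5, matching y values: none (0 points).
  x = 6: rhs = 16, matching y values: 4, 13 (2 points).
  x = 7: rhs = 12, matching y values: none (0 points).
  x = 8: rhs = 16, matching y values: 4, 13 (2 points).
  x = 9: rhs = 0, matching y values: 0 (1 points).
  x = 10: rhs = 4, matching y values: 2, 15 (2 points).
  x = 11: rhs = 0, matching y values: 0 (1 points).
  x = 12: rhs = 11, matching y values: none (0 points).
  x = 13: rhs = 9, matching y values: 3, 14 (2 points).
  x = 14: rhs = 0, matching y values: 0 (1 points).
  x = 15: rhs = 7, matching y values: none (0 points).
  x = 16: rhs = 2, matching y values: 6, 11 (2 points).
Total affine count: 19.
Full point count |E(F_17)| = 19 + 1 = 20.
Hasse bound: |20 − (17+1)| = |2| = 2 ≤ 2√17 ≈ 8.2462 ✓.


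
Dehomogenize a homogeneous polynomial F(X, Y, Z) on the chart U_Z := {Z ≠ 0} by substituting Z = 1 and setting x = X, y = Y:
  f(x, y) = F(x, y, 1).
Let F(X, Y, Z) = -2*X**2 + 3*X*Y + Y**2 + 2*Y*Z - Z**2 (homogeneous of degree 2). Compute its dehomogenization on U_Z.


f(x, y) = -2*x**2 + 3*x*y + y**2 + 2*y - 1

On U_Z we set Z = 1. Each monomial c·X^i·Y^j·Z^k in F becomes c·x^i·y^j·1^k = c·x^i·y^j.
Substituting Z = 1: F(X, Y, 1) = -2*x**2 + 3*x*y + y**2 + 2*y - 1.
Note: deg(f) ≤ deg(F) = 2; strict inequality happens when F is divisible by Z (lost terms).


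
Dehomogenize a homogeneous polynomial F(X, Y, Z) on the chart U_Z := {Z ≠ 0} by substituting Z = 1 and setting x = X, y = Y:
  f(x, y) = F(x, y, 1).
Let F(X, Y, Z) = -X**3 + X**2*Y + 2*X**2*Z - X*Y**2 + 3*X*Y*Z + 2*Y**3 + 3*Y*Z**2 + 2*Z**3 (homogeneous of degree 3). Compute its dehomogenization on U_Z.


f(x, y) = -x**3 + x**2*y + 2*x**2 - x*y**2 + 3*x*y + 2*y**3 + 3*y + 2

On U_Z we set Z = 1. Each monomial c·X^i·Y^j·Z^k in F becomes c·x^i·y^j·1^k = c·x^i·y^j.
Substituting Z = 1: F(X, Y, 1) = -x**3 + x**2*y + 2*x**2 - x*y**2 + 3*x*y + 2*y**3 + 3*y + 2.
Note: deg(f) ≤ deg(F) = 3; strict inequality happens when F is divisible by Z (lost terms).


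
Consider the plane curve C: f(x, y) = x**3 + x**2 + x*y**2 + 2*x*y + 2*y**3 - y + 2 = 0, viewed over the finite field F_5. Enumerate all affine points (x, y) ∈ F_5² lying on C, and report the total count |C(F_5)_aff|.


Affine F_5-points: {(1, 3), (2, 3), (4, 1)}; count = 3.

For each of the 25 pairs (x, y) ∈ F_5², evaluate f(x, y) mod 5. Record the zeros.
  x = 0: [0↦2, 1↦3, 2↦1, 3↦3, 4↦1]  zeros at y ∈ ∅
  x = 1: [0↦4, 1↦3, 2↦1, 3↦0, 4↦2]  zeros at y ∈ {3}
  x = 2: [0↦4, 1↦1, 2↦4, 3↦0, 4↦1]  zeros at y ∈ {3}
  x = 3: [0↦3, 1↦3, 2↦1, 3↦4, 4↦4]  zeros at y ∈ ∅
  x = 4: [0↦2, 1↦0, 2↦3, 3↦3, 4↦2]  zeros at y ∈ {1}
Collecting zeros: affine points = {(1, 3), (2, 3), (4, 1)}.
Total count |C(F_5)_aff| = 3.


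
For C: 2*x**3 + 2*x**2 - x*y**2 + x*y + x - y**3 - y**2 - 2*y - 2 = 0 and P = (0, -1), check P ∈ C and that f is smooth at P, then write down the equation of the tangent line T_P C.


Tangent line at P: -x - 3*y - 3 = 0.

Step 1: f(0, -1) = 0, so P lies on C.
Step 2: partial derivatives
  f_x(x, y) = 6*x**2 + 4*x - y**2 + y + 1, f_y(x, y) = -2*x*y + x - 3*y**2 - 2*y - 2.
  f_x(P) = -1, f_y(P) = -3 (gradient nonzero, so P is smooth).
Step 3: tangent line at P: -1·(x − 0) + -3·(y − -1) = 0.
Expanding: -x - 3*y - 3 = 0.


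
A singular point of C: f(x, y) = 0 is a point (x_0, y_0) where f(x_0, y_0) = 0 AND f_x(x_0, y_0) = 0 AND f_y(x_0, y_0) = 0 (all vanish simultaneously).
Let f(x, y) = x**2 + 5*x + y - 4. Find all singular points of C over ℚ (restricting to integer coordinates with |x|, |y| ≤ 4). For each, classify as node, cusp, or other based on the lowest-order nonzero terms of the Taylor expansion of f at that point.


No singular points in the scanned grid; C is smooth there.

Compute partial derivatives:
  f_x = 2*x + 5.
  f_y = 1.
f_y = 1 is a nonzero constant, so f_y never vanishes: no point (x, y) can satisfy f = f_x = f_y = 0. In particular no (x, y) ∈ {−4, ..., 4}² is singular; the curve is smooth.


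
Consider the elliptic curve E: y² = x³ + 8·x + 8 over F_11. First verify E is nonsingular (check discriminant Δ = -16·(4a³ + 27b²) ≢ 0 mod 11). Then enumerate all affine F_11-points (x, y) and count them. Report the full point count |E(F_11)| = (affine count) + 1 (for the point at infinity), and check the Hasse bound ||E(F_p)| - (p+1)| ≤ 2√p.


Affine points = {(3, 2), (3, 9), (4, 4), (4, 7), (7, 0), (8, 1), (8, 10)}; affine count = 7; |E(F_11)| = 8.

Discriminant check: Δ ∝ 4a³ + 27b² = 4·8³ + 27·8² = 4·512 + 27·64 ≡ 3 (mod 11). Nonzero ⇒ E is nonsingular.
For each x ∈ F_11, compute rhs = x³ + 8·x + 8 mod 11, then count y ∈ F_11 with y² ≡ rhs.
  x = 0: rhs = 8, matching y values: none (0 points).
  x = 1: rhs = 6, matching y values: none (0 points).
  x = 2: rhs = 10, matching y values: none (0 points).
  x = 3: rhs = 4, matching y values: 2, 9 (2 points).
  x = 4: rhs = 5, matching y values: 4, 7 (2 points).
  x = 5: rhs = 8, matching y values: none (0 points).
  x = 6: rhs = 8, matching y values: none (0 points).
  x = 7: rhs = 0, matching y values: 0 (1 points).
  x = 8: rhs = 1, matching y values: 1, 10 (2 points).
  x = 9: rhs = 6, matching y values: none (0 points).
  x = 10: rhs = 10, matching y values: none (0 points).
Total affine count: 7.
Full point count |E(F_11)| = 7 + 1 = 8.
Hasse bound: |8 − (11+1)| = |-4| = 4 ≤ 2√11 ≈ 6.6332 ✓.


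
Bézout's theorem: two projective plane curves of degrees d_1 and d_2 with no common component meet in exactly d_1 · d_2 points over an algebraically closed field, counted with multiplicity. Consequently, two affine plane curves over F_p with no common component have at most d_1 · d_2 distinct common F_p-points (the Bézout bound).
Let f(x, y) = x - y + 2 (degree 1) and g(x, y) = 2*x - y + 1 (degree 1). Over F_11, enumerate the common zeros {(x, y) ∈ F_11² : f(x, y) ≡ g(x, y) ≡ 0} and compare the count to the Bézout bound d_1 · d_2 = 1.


Common zeros: {(1, 3)}; count = 1; Bézout bound = 1.

deg(f) = 1, deg(g) = 1, so Bézout bound = 1.
Scan x ∈ F_11. For each x, list the y ∈ F_11 with f(x, y) ≡ 0 and those with g(x, y) ≡ 0 (mod 11); the common zeros in that column are the intersection.
  x = 0: f ≡ 0 at y ∈ {2}; g ≡ 0 at y ∈ {1}; common: ∅.
  x = 1: f ≡ 0 at y ∈ {3}; g ≡ 0 at y ∈ {3}; common: {3}.
  x = 2: f ≡ 0 at y ∈ {4}; g ≡ 0 at y ∈ {5}; common: ∅.
  x = 3: f ≡ 0 at y ∈ {5}; g ≡ 0 at y ∈ {7}; common: ∅.
  x = 4: f ≡ 0 at y ∈ {6}; g ≡ 0 at y ∈ {9}; common: ∅.
  x = 5: f ≡ 0 at y ∈ {7}; g ≡ 0 at y ∈ {0}; common: ∅.
  x = 6: f ≡ 0 at y ∈ {8}; g ≡ 0 at y ∈ {2}; common: ∅.
  x = 7: f ≡ 0 at y ∈ {9}; g ≡ 0 at y ∈ {4}; common: ∅.
  x = 8: f ≡ 0 at y ∈ {10}; g ≡ 0 at y ∈ {6}; common: ∅.
  x = 9: f ≡ 0 at y ∈ {0}; g ≡ 0 at y ∈ {8}; common: ∅.
  x = 10: f ≡ 0 at y ∈ {1}; g ≡ 0 at y ∈ {10}; common: ∅.
Collecting: common zeros = {(1, 3)}, so the count is 1.
Comparison with the Bézout bound: 1 ≤ 1 = deg(f)·deg(g), as expected for curves with no common component (the bound is attained).


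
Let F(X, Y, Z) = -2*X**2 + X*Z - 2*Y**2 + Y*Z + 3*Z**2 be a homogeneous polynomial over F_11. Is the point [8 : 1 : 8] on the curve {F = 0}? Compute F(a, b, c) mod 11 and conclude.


F(8,1,8) ≡ 2 (mod 11); P is NOT on the curve.

Evaluate F(8, 1, 8) term-by-term (mod 11).
  -2*X**2 ↦ -2·64·1·1 = -128
  X*Z ↦ 1·8·1·8 = 64
  -2*Y**2 ↦ -2·1·1·1 = -2
  Y*Z ↦ 1·1·1·8 = 8
  3*Z**2 ↦ 3·1·1·64 = 192
Sum: F(8, 1, 8) = (-128) + (64) + (-2) + (8) + (192) = 134.
Reducing mod 11: 134 ≡ 2 (mod 11).
Since F(a, b, c) ≡ 2 ≠ 0 (mod 11), P does NOT lie on the curve.


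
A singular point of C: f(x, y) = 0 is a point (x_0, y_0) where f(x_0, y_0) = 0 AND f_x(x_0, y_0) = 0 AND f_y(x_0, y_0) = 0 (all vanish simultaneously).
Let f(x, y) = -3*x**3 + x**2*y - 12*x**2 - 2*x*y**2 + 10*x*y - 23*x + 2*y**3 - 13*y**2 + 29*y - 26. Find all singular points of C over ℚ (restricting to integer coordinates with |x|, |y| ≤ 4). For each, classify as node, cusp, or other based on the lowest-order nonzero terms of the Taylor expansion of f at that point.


Singular points: {(-1, 2)}; classification: node.

Compute partial derivatives:
  f_x = -9*x**2 + 2*x*y - 24*x - 2*y**2 + 10*y - 23.
  f_y = x**2 - 4*x*y + 10*x + 6*y**2 - 26*y + 29.
Scan x_0 ∈ {−4, ..., 4}. For each x_0, f_y(x_0, y) is a polynomial in y; find its integer roots y ∈ {−4, ..., 4}, then test f_x and f at those candidates.
  x = -4: f_y(-4, y) = 6*y**2 - 10*y + 5; no integer root y with |y| ≤ 4.
  x = -3: f_y(-3, y) = 6*y**2 - 14*y + 8; vanishes at y ∈ {1}. (-3, 1): f_x = -30 ≠ 0.
  x = -2: f_y(-2, y) = 6*y**2 - 18*y + 13; no integer root y with |y| ≤ 4.
  x = -1: f_y(-1, y) = 6*y**2 - 22*y + 20; vanishes at y ∈ {2}. (-1, 2): f_x = 0, f = 0 — SINGULAR.
  x = 0: f_y(0, y) = 6*y**2 - 26*y + 29; no integer root y with |y| ≤ 4.
  x = 1: f_y(1, y) = 6*y**2 - 30*y + 40; no integer root y with |y| ≤ 4.
  x = 2: f_y(2, y) = 6*y**2 - 34*y + 53; no integer root y with |y| ≤ 4.
  x = 3: f_y(3, y) = 6*y**2 - 38*y + 68; no integer root y with |y| ≤ 4.
  x = 4: f_y(4, y) = 6*y**2 - 42*y + 85; no integer root y with |y| ≤ 4.
Only singular point on the grid: (-1, 2).
Classify: substitute x = -1 + u, y = 2 + v and expand: f = -3*u**3 + u**2*v - u**2 - 2*u*v**2 + 2*v**3 + v**2.
No constant or linear terms (consistent with a singular point). Quadratic part: -u**2 + v**2. Cubic part: -3*u**3 + u**2*v - 2*u*v**2 + 2*v**3.
The quadratic part v**2 - u**2 = (v − u)(v + u) splits into two distinct linear factors, so there are two distinct tangent lines y − 2 = ±(x − -1) — this is a node (ordinary double point).
Classification: node.


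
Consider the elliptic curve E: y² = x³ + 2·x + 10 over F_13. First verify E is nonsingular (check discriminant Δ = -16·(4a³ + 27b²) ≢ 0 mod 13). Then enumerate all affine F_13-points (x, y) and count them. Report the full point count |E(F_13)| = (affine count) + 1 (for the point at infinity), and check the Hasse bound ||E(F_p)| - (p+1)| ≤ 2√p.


Affine points = {(0, 6), (0, 7), (1, 0), (2, 3), (2, 10), (3, 2), (3, 11), (4, 2), (4, 11), (6, 2), (6, 11), (7, 4), (7, 9), (9, 4), (9, 9), (10, 4), (10, 9)}; affine count = 17; |E(F_13)| = 18.

Discriminant check: Δ ∝ 4a³ + 27b² = 4·2³ + 27·10² = 4·8 + 27·100 ≡ 2 (mod 13). Nonzero ⇒ E is nonsingular.
For each x ∈ F_13, compute rhs = x³ + 2·x + 10 mod 13, then count y ∈ F_13 with y² ≡ rhs.
  x = 0: rhs = 10, matching y values: 6, 7 (2 points).
  x = 1: rhs = 0, matching y values: 0 (1 points).
  x = 2: rhs = 9, matching y values: 3, 10 (2 points).
  x = 3: rhs = 4, matching y values: 2, 11 (2 points).
  x = 4: rhs = 4, matching y values: 2, 11 (2 points).
  x = 5: rhs = 2, matching y values: none (0 points).
  x = 6: rhs = 4, matching y values: 2, 11 (2 points).
  x = 7: rhs = 3, matching y values: 4, 9 (2 points).
  x = 8: rhs = 5, matching y values: none (0 points).
  x = 9: rhs = 3, matching y values: 4, 9 (2 points).
  x = 10: rhs = 3, matching y values: 4, 9 (2 points).
  x = 11: rhs = 11, matching y values: none (0 points).
  x = 12: rhs = 7, matching y values: none (0 points).
Total affine count: 17.
Full point count |E(F_13)| = 17 + 1 = 18.
Hasse bound: |18 − (13+1)| = |4| = 4 ≤ 2√13 ≈ 7.2111 ✓.


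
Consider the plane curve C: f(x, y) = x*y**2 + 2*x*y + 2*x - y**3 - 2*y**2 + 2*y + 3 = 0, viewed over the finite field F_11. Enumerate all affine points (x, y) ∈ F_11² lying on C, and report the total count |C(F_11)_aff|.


Affine F_11-points: {(0, 10), (1, 8), (2, 2), (2, 4), (2, 5), (4, 0), (4, 1), (5, 7), (6, 3), (6, 9), (7, 6)}; count = 11.

For each of the 121 pairs (x, y) ∈ F_11², evaluate f(x, y) mod 11. Record the zeros.
  x = 0: [0↦3, 1↦2, 2↦2, 3↦8, 4↦3, 5↦3, 6↦2, 7↦5, 8↦6, 9↦10, 10↦0]  zeros at y ∈ {10}
  x = 1: [0↦5, 1↦7, 2↦1, 3↦3, 4↦7, 5↦7, 6↦8, 7↦4, 8↦0, 9↦1, 10↦1]  zeros at y ∈ {8}
  x = 2: [0↦7, 1↦1, 2↦0, 3↦9, 4↦0, 5↦0, 6↦3, 7↦3, 8↦5, 9↦3, 10↦2]  zeros at y ∈ {2, 4, 5}
  x = 3: [0↦9, 1↦6, 2↦10, 3↦4, 4↦4, 5↦4, 6↦9, 7↦2, 8↦10, 9↦5, 10↦3]  zeros at y ∈ ∅
  x = 4: [0↦0, 1↦0, 2↦9, 3↦10, 4↦8, 5↦8, 6↦4, 7↦1, 8↦4, 9↦7, 10↦4]  zeros at y ∈ {0, 1}
  x = 5: [0↦2, 1↦5, 2↦8, 3↦5, 4↦1, 5↦1, 6↦10, 7↦0, 8↦9, 9↦9, 10↦5]  zeros at y ∈ {7}
  x = 6: [0↦4, 1↦10, 2↦7, 3↦0, 4↦5, 5↦5, 6↦5, 7↦10, 8↦3, 9↦0, 10↦6]  zeros at y ∈ {3, 9}
  x = 7: [0↦6, 1↦4, 2↦6, 3↦6, 4↦9, 5↦9, 6↦0, 7↦9, 8↦8, 9↦2, 10↦7]  zeros at y ∈ {6}
  x = 8: [0↦8, 1↦9, 2↦5, 3↦1, 4↦2, 5↦2, 6↦6, 7↦8, 8↦2, 9↦4, 10↦8]  zeros at y ∈ ∅
  x = 9: [0↦10, 1↦3, 2↦4, 3↦7, 4↦6, 5↦6, 6↦1, 7↦7, 8↦7, 9↦6, 10↦9]  zeros at y ∈ ∅
  x = 10: [0↦1, 1↦8, 2↦3, 3↦2, 4↦10, 5↦10, 6↦7, 7↦6, 8↦1, 9↦8, 10↦10]  zeros at y ∈ ∅
Collecting zeros: affine points = {(0, 10), (1, 8), (2, 2), (2, 4), (2, 5), (4, 0), (4, 1), (5, 7), (6, 3), (6, 9), (7, 6)}.
Total count |C(F_11)_aff| = 11.


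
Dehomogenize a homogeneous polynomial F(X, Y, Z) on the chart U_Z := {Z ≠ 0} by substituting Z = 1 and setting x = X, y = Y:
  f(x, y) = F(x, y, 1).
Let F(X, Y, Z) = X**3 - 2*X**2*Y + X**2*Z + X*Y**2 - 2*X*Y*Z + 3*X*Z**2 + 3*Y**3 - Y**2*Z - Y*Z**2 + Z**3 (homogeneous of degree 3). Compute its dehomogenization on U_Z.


f(x, y) = x**3 - 2*x**2*y + x**2 + x*y**2 - 2*x*y + 3*x + 3*y**3 - y**2 - y + 1

On U_Z we set Z = 1. Each monomial c·X^i·Y^j·Z^k in F becomes c·x^i·y^j·1^k = c·x^i·y^j.
Substituting Z = 1: F(X, Y, 1) = x**3 - 2*x**2*y + x**2 + x*y**2 - 2*x*y + 3*x + 3*y**3 - y**2 - y + 1.
Note: deg(f) ≤ deg(F) = 3; strict inequality happens when F is divisible by Z (lost terms).


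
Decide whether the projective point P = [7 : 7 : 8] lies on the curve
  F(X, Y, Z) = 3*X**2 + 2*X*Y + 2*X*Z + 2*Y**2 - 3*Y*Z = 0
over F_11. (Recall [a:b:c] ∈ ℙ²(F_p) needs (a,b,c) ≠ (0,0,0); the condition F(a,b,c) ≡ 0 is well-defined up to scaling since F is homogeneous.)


F(7,7,8) ≡ 1 (mod 11); P is NOT on the curve.

Evaluate F(7, 7, 8) term-by-term (mod 11).
  3*X**2 ↦ 3·49·1·1 = 147
  2*X*Y ↦ 2·7·7·1 = 98
  2*X*Z ↦ 2·7·1·8 = 112
  2*Y**2 ↦ 2·1·49·1 = 98
  -3*Y*Z ↦ -3·1·7·8 = -168
Sum: F(7, 7, 8) = (147) + (98) + (112) + (98) + (-168) = 287.
Reducing mod 11: 287 ≡ 1 (mod 11).
Since F(a, b, c) ≡ 1 ≠ 0 (mod 11), P does NOT lie on the curve.


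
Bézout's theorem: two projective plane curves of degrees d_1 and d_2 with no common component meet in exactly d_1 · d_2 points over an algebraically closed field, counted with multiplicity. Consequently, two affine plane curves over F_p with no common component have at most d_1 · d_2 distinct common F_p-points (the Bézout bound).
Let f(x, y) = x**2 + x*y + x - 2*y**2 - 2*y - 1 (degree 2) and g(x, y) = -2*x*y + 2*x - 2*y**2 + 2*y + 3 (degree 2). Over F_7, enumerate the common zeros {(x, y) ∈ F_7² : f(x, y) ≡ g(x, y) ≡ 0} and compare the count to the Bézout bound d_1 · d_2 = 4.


Common zeros: ∅; count = 0; Bézout bound = 4.

deg(f) = 2, deg(g) = 2, so Bézout bound = 4.
Scan x ∈ F_7. For each x, list the y ∈ F_7 with f(x, y) ≡ 0 and those with g(x, y) ≡ 0 (mod 7); the common zeros in that column are the intersection.
  x = 0: f ≡ 0 at y ∈ ∅; g ≡ 0 at y ∈ {4}; common: ∅.
  x = 1: f ≡ 0 at y ∈ {4, 6}; g ≡ 0 at y ∈ ∅; common: ∅.
  x = 2: f ≡ 0 at y ∈ ∅; g ≡ 0 at y ∈ {0, 6}; common: ∅.
  x = 3: f ≡ 0 at y ∈ ∅; g ≡ 0 at y ∈ {2, 3}; common: ∅.
  x = 4: f ≡ 0 at y ∈ {3, 5}; g ≡ 0 at y ∈ ∅; common: ∅.
  x = 5: f ≡ 0 at y ∈ ∅; g ≡ 0 at y ∈ {5}; common: ∅.
  x = 6: f ≡ 0 at y ∈ {3, 6}; g ≡ 0 at y ∈ ∅; common: ∅.
Collecting: common zeros = ∅, so the count is 0.
Comparison with the Bézout bound: 0 ≤ 4 = deg(f)·deg(g), as expected for curves with no common component (the affine F_7-count falls short of the bound because intersections may lie at infinity, over extension fields, or carry multiplicity).


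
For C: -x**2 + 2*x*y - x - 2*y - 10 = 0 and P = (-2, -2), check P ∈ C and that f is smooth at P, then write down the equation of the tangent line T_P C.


Tangent line at P: -x - 6*y - 14 = 0.

Step 1: f(-2, -2) = 0, so P lies on C.
Step 2: partial derivatives
  f_x(x, y) = -2*x + 2*y - 1, f_y(x, y) = 2*x - 2.
  f_x(P) = -1, f_y(P) = -6 (gradient nonzero, so P is smooth).
Step 3: tangent line at P: -1·(x − -2) + -6·(y − -2) = 0.
Expanding: -x - 6*y - 14 = 0.


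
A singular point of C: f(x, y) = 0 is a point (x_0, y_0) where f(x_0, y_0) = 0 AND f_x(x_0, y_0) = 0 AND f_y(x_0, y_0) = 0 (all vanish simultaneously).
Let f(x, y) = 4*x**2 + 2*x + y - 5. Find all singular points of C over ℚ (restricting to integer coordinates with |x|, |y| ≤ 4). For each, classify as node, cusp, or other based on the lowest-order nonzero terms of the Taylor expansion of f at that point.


No singular points in the scanned grid; C is smooth there.

Compute partial derivatives:
  f_x = 8*x + 2.
  f_y = 1.
f_y = 1 is a nonzero constant, so f_y never vanishes: no point (x, y) can satisfy f = f_x = f_y = 0. In particular no (x, y) ∈ {−4, ..., 4}² is singular; the curve is smooth.


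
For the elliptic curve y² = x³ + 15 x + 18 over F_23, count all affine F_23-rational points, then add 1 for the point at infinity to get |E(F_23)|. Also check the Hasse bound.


Affine points = {(0, 8), (0, 15), (4, 2), (4, 21), (6, 5), (6, 18), (7, 11), (7, 12), (8, 11), (8, 12), (9, 10), (9, 13), (10, 8), (10, 15), (13, 8), (13, 15), (18, 5), (18, 18), (19, 3), (19, 20), (21, 7), (21, 16), (22, 5), (22, 18)}; affine count = 24; |E(F_23)| = 25.

Discriminant check: Δ ∝ 4a³ + 27b² = 4·15³ + 27·18² = 4·3375 + 27·324 ≡ 7 (mod 23). Nonzero ⇒ E is nonsingular.
For each x ∈ F_23, compute rhs = x³ + 15·x + 18 mod 23, then count y ∈ F_23 with y² ≡ rhs.
  x = 0: rhs = 18, matching y values: 8, 15 (2 points).
  x = 1: rhs = 11, matching y values: none (0 points).
  x = 2: rhs = 10, matching y values: none (0 points).
  x = 3: rhs = 21, matching y values: none (0 points).
  x = 4: rhs = 4, matching y values: 2, 21 (2 points).
  x = 5: rhs = 11, matching y values: none (0 points).
  x = 6: rhs = 2, matching y values: 5, 18 (2 points).
  x = 7: rhs = 6, matching y values: 11, 12 (2 points).
  x = 8: rhs = 6, matching y values: 11, 12 (2 points).
  x = 9: rhs = 8, matching y values: 10, 13 (2 points).
  x = 10: rhs = 18, matching y values: 8, 15 (2 points).
  x = 11: rhs = 19, matching y values: none (0 points).
  x = 12: rhs = 17, matching y values: none (0 points).
  x = 13: rhs = 18, matching y values: 8, 15 (2 points).
  x = 14: rhs = 5, matching y values: none (0 points).
  x = 15: rhs = 7, matching y values: none (0 points).
  x = 16: rhs = 7, matching y values: none (0 points).
  x = 17: rhs = 11, matching y values: none (0 points).
  x = 18: rhs = 2, matching y values: 5, 18 (2 points).
  x = 19: rhs = 9, matching y values: 3, 20 (2 points).
  x = 20: rhs = 15, matching y values: none (0 points).
  x = 21: rhs = 3, matching y values: 7, 16 (2 points).
  x = 22: rhs = 2, matching y values: 5, 18 (2 points).
Total affine count: 24.
Full point count |E(F_23)| = 24 + 1 = 25.
Hasse bound: |25 − (23+1)| = |1| = 1 ≤ 2√23 ≈ 9.5917 ✓.


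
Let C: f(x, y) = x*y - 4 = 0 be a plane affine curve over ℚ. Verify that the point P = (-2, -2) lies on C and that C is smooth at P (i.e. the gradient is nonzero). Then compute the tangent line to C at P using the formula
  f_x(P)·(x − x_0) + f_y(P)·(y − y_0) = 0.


Tangent line at P: -2*x - 2*y - 8 = 0.

Step 1: f(-2, -2) = 0, so P lies on C.
Step 2: partial derivatives
  f_x(x, y) = y, f_y(x, y) = x.
  f_x(P) = -2, f_y(P) = -2 (gradient nonzero, so P is smooth).
Step 3: tangent line at P: -2·(x − -2) + -2·(y − -2) = 0.
Expanding: -2*x - 2*y - 8 = 0.


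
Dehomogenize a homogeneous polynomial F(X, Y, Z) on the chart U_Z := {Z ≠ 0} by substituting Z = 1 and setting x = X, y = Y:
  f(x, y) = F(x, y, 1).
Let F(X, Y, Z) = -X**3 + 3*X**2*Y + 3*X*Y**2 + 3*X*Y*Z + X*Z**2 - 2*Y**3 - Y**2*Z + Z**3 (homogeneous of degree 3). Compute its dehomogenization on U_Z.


f(x, y) = -x**3 + 3*x**2*y + 3*x*y**2 + 3*x*y + x - 2*y**3 - y**2 + 1

On U_Z we set Z = 1. Each monomial c·X^i·Y^j·Z^k in F becomes c·x^i·y^j·1^k = c·x^i·y^j.
Substituting Z = 1: F(X, Y, 1) = -x**3 + 3*x**2*y + 3*x*y**2 + 3*x*y + x - 2*y**3 - y**2 + 1.
Note: deg(f) ≤ deg(F) = 3; strict inequality happens when F is divisible by Z (lost terms).


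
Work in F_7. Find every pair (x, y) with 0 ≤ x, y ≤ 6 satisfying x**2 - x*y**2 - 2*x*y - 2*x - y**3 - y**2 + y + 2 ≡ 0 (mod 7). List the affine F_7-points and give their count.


Affine F_7-points: {(3, 5), (3, 6), (5, 3), (5, 6), (6, 1), (6, 5)}; count = 6.

For each of the 49 pairs (x, y) ∈ F_7², evaluate f(x, y) mod 7. Record the zeros.
  x = 0: [0↦2, 1↦1, 2↦6, 3↦4, 4↦3, 5↦4, 6↦1]  zeros at y ∈ ∅
  x = 1: [0↦1, 1↦4, 2↦4, 3↦2, 4↦6, 5↦3, 6↦1]  zeros at y ∈ ∅
  x = 2: [0↦2, 1↦2, 2↦4, 3↦2, 4↦4, 5↦4, 6↦3]  zeros at y ∈ ∅
  x = 3: [0↦5, 1↦2, 2↦6, 3↦4, 4↦4, 5↦0, 6↦0]  zeros at y ∈ {5, 6}
  x = 4: [0↦3, 1↦4, 2↦3, 3↦1, 4↦6, 5↦5, 6↦6]  zeros at y ∈ ∅
  x = 5: [0↦3, 1↦1, 2↦2, 3↦0, 4↦3, 5↦5, 6↦0]  zeros at y ∈ {3, 6}
  x = 6: [0↦5, 1↦0, 2↦3, 3↦1, 4↦2, 5↦0, 6↦3]  zeros at y ∈ {1, 5}
Collecting zeros: affine points = {(3, 5), (3, 6), (5, 3), (5, 6), (6, 1), (6, 5)}.
Total count |C(F_7)_aff| = 6.


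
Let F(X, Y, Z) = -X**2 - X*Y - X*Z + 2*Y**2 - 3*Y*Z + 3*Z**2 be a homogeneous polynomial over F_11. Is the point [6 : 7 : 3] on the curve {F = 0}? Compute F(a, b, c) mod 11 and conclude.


F(6,7,3) ≡ 10 (mod 11); P is NOT on the curve.

Evaluate F(6, 7, 3) term-by-term (mod 11).
  -X**2 ↦ -1·36·1·1 = -36
  -X*Y ↦ -1·6·7·1 = -42
  -X*Z ↦ -1·6·1·3 = -18
  2*Y**2 ↦ 2·1·49·1 = 98
  -3*Y*Z ↦ -3·1·7·3 = -63
  3*Z**2 ↦ 3·1·1·9 = 27
Sum: F(6, 7, 3) = (-36) + (-42) + (-18) + (98) + (-63) + (27) = -34.
Reducing mod 11: -34 ≡ 10 (mod 11).
Since F(a, b, c) ≡ 10 ≠ 0 (mod 11), P does NOT lie on the curve.


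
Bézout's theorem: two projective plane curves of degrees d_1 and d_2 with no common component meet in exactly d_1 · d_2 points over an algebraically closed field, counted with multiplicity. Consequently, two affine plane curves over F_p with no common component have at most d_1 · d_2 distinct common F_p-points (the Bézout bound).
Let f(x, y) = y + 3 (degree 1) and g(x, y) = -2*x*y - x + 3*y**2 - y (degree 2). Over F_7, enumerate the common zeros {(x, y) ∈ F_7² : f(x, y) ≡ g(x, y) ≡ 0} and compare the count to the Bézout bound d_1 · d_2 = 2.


Common zeros: {(1, 4)}; count = 1; Bézout bound = 2.

deg(f) = 1, deg(g) = 2, so Bézout bound = 2.
Scan x ∈ F_7. For each x, list the y ∈ F_7 with f(x, y) ≡ 0 and those with g(x, y) ≡ 0 (mod 7); the common zeros in that column are the intersection.
  x = 0: f ≡ 0 at y ∈ {4}; g ≡ 0 at y ∈ {0, 5}; common: ∅.
  x = 1: f ≡ 0 at y ∈ {4}; g ≡ 0 at y ∈ {4}; common: {4}.
  x = 2: f ≡ 0 at y ∈ {4}; g ≡ 0 at y ∈ {2}; common: ∅.
  x = 3: f ≡ 0 at y ∈ {4}; g ≡ 0 at y ∈ {1, 6}; common: ∅.
  x = 4: f ≡ 0 at y ∈ {4}; g ≡ 0 at y ∈ ∅; common: ∅.
  x = 5: f ≡ 0 at y ∈ {4}; g ≡ 0 at y ∈ ∅; common: ∅.
  x = 6: f ≡ 0 at y ∈ {4}; g ≡ 0 at y ∈ ∅; common: ∅.
Collecting: common zeros = {(1, 4)}, so the count is 1.
Comparison with the Bézout bound: 1 ≤ 2 = deg(f)·deg(g), as expected for curves with no common component (the affine F_7-count falls short of the bound because intersections may lie at infinity, over extension fields, or carry multiplicity).


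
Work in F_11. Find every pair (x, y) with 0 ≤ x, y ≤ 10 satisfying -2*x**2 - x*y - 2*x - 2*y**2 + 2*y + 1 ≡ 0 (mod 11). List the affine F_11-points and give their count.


Affine F_11-points: {(0, 3), (0, 9), (2, 0), (3, 2), (3, 3), (4, 5), (6, 2), (6, 7), (8, 0), (8, 8), (9, 5), (9, 8)}; count = 12.

For each of the 121 pairs (x, y) ∈ F_11², evaluate f(x, y) mod 11. Record the zeros.
  x = 0: [0↦1, 1↦1, 2↦8, 3↦0, 4↦10, 5↦5, 6↦7, 7↦5, 8↦10, 9↦0, 10↦8]  zeros at y ∈ {3, 9}
  x = 1: [0↦8, 1↦7, 2↦2, 3↦4, 4↦2, 5↦7, 6↦8, 7↦5, 8↦9, 9↦9, 10↦5]  zeros at y ∈ ∅
  x = 2: [0↦0, 1↦9, 2↦3, 3↦4, 4↦1, 5↦5, 6↦5, 7↦1, 8↦4, 9↦3, 10↦9]  zeros at y ∈ {0}
  x = 3: [0↦10, 1↦7, 2↦0, 3↦0, 4↦7, 5↦10, 6↦9, 7↦4, 8↦6, 9↦4, 10↦9]  zeros at y ∈ {2, 3}
  x = 4: [0↦5, 1↦1, 2↦4, 3↦3, 4↦9, 5↦0, 6↦9, 7↦3, 8↦4, 9↦1, 10↦5]  zeros at y ∈ {5}
  x = 5: [0↦7, 1↦2, 2↦4, 3↦2, 4↦7, 5↦8, 6↦5, 7↦9, 8↦9, 9↦5, 10↦8]  zeros at y ∈ ∅
  x = 6: [0↦5, 1↦10, 2↦0, 3↦8, 4↦1, 5↦1, 6↦8, 7↦0, 8↦10, 9↦5, 10↦7]  zeros at y ∈ {2, 7}
  x = 7: [0↦10, 1↦3, 2↦3, 3↦10, 4↦2, 5↦1, 6↦7, 7↦9, 8↦7, 9↦1, 10↦2]  zeros at y ∈ ∅
  x = 8: [0↦0, 1↦3, 2↦2, 3↦8, 4↦10, 5↦8, 6↦2, 7↦3, 8↦0, 9↦4, 10↦4]  zeros at y ∈ {0, 8}
  x = 9: [0↦8, 1↦10, 2↦8, 3↦2, 4↦3, 5↦0, 6↦4, 7↦4, 8↦0, 9↦3, 10↦2]  zeros at y ∈ {5, 8}
  x = 10: [0↦1, 1↦2, 2↦10, 3↦3, 4↦3, 5↦10, 6↦2, 7↦1, 8↦7, 9↦9, 10↦7]  zeros at y ∈ ∅
Collecting zeros: affine points = {(0, 3), (0, 9), (2, 0), (3, 2), (3, 3), (4, 5), (6, 2), (6, 7), (8, 0), (8, 8), (9, 5), (9, 8)}.
Total count |C(F_11)_aff| = 12.


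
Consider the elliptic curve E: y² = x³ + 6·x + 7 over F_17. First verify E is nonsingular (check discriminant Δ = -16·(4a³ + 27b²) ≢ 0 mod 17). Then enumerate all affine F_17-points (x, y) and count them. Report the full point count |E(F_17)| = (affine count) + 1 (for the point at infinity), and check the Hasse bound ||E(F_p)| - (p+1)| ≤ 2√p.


Affine points = {(3, 1), (3, 16), (5, 3), (5, 14), (6, 2), (6, 15), (7, 1), (7, 16), (9, 5), (9, 12), (10, 8), (10, 9), (13, 2), (13, 15), (14, 8), (14, 9), (15, 2), (15, 15), (16, 0)}; affine count = 19; |E(F_17)| = 20.

Discriminant check: Δ ∝ 4a³ + 27b² = 4·6³ + 27·7² = 4·216 + 27·49 ≡ 11 (mod 17). Nonzero ⇒ E is nonsingular.
For each x ∈ F_17, compute rhs = x³ + 6·x + 7 mod 17, then count y ∈ F_17 with y² ≡ rhs.
  x = 0: rhs = 7, matching y values: none (0 points).
  x = 1: rhs = 14, matching y values: none (0 points).
  x = 2: rhs = 10, matching y values: none (0 points).
  x = 3: rhs = 1, matching y values: 1, 16 (2 points).
  x = 4: rhs = 10, matching y values: none (0 points).
  x = 5: rhs = 9, matching y values: 3, 14 (2 points).
  x = 6: rhs = 4, matching y values: 2, 15 (2 points).
  x = 7: rhs = 1, matching y values: 1, 16 (2 points).
  x = 8: rhs = 6, matching y values: none (0 points).
  x = 9: rhs = 8, matching y values: 5, 12 (2 points).
  x = 10: rhs = 13, matching y values: 8, 9 (2 points).
  x = 11: rhs = 10, matching y values: none (0 points).
  x = 12: rhs = 5, matching y values: none (0 points).
  x = 13: rhs = 4, matching y values: 2, 15 (2 points).
  x = 14: rhs = 13, matching y values: 8, 9 (2 points).
  x = 15: rhs = 4, matching y values: 2, 15 (2 points).
  x = 16: rhs = 0, matching y values: 0 (1 points).
Total affine count: 19.
Full point count |E(F_17)| = 19 + 1 = 20.
Hasse bound: |20 − (17+1)| = |2| = 2 ≤ 2√17 ≈ 8.2462 ✓.
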